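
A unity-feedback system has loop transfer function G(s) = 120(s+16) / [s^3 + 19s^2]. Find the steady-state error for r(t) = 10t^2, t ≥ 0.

19/96

Lowest-order denominator term is 19s^2, so the open loop has 2 poles at the origin → type 2 system.
K_a = lim_{s→0} s^2·G(s) = 120·16 / 19 = 1920/19.
r(t) = 10t^2 gives R(s) = 20/s^3.
e_ss = 20/K_a = 20/(1920/19) = 19/96.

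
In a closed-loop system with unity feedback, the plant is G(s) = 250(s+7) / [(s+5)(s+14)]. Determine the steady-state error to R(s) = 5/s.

5/26

System type = 0 (no poles at s=0).
K_p = lim_{s→0} G(s) = 250·7 / (5·14) = 25.
e_ss = 5/(1 + K_p) = 5/26.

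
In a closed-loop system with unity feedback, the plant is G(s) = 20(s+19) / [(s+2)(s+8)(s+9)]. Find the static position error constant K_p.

G(s) has no factors of s in the denominator, so the system is type 0.
K_p = lim_{s→0} G(s) = 20·19 / (2·8·9) = 95/36.

95/36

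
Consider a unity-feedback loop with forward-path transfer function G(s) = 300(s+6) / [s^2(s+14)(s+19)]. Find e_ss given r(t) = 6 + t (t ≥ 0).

System type = 2 (two poles at s=0). Taking each input component in turn:
  • 6: tracked with zero error.
  • t: tracked with zero error.
Total e_ss = 0.

0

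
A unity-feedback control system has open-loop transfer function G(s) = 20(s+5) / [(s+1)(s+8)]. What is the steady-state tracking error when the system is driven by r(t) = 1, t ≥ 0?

2/27

System type = 0 (no poles at s=0).
K_p = lim_{s→0} G(s) = 20·5 / (1·8) = 12.5.
e_ss = 1/(1 + K_p) = 1/13.5 = 2/27.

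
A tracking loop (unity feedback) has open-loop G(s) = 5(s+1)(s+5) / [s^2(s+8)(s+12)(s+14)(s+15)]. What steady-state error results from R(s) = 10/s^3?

8064

G(s) has two factors of s in the denominator, so the system is type 2.
K_a = lim_{s→0} s^2·G(s) = 5·1·5 / (8·12·14·15) = 5/4032.
r(t) = 5t^2 gives R(s) = 10/s^3.
e_ss = 10/K_a = 10/(5/4032) = 8064.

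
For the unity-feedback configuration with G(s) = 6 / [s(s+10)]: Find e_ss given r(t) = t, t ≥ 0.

5/3

One free integrator in G(s): this is a type 1 system.
K_v = lim_{s→0} s·G(s) = 6 / (10) = 0.6.
e_ss = 1/K_v = 1/0.6 = 5/3.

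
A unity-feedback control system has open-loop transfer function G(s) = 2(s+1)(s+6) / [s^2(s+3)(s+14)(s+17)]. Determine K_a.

Two free integrators in G(s): this is a type 2 system.
K_a = lim_{s→0} s^2·G(s) = 2·1·6 / (3·14·17) = 2/119.

2/119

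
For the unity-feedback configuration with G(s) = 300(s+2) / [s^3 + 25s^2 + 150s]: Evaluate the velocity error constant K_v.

4

Factoring s from the denominator leaves a polynomial with constant term 150, so the system is type 1.
K_v = lim_{s→0} s·G(s) = 300·2 / 150 = 4.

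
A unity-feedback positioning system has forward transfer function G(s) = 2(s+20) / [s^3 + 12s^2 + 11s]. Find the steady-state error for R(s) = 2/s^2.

The denominator has no term below 11s — 1 pole at s=0, type 1.
K_v = lim_{s→0} s·G(s) = 2·20 / 11 = 40/11.
e_ss = 2/K_v = 2/(40/11) = 0.55.

0.55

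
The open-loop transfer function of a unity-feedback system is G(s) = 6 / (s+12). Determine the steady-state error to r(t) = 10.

No free integrators in G(s): this is a type 0 system.
K_p = lim_{s→0} G(s) = 6 / (12) = 0.5.
e_ss = 10/(1 + K_p) = 10/1.5 = 20/3.

20/3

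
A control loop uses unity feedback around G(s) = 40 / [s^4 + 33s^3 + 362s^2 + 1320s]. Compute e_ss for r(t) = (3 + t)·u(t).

The denominator has no term below 1320s — 1 pole at s=0, type 1. By superposition:
  • 3: tracked with zero error.
  • t: e_ss = 1/K_v with K_v=1/33 → 33.
Total e_ss = 33.

33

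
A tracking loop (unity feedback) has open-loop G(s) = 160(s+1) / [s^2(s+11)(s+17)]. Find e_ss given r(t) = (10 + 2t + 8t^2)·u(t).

The open loop has two poles at the origin → type 2 system. Taking each input component in turn:
  • 10: tracked with zero error.
  • 2t: tracked with zero error.
  • 8t^2: e_ss = 16/K_a with K_a=160/187 → 18.7.
Total e_ss = 18.7.

18.7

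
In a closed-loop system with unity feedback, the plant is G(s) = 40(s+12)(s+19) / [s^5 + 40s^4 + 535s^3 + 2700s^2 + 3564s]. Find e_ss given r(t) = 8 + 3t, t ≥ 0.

891/760

The denominator has no term below 3564s — 1 pole at s=0, type 1. Taking each input component in turn:
  • 8: tracked with zero error.
  • 3t: e_ss = 3/K_v with K_v=760/297 → 891/760.
Total e_ss = 891/760.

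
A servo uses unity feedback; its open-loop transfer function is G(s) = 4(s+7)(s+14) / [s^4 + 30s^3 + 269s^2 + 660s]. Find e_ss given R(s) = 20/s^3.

infinity

The denominator has no term below 660s — 1 pole at s=0, type 1.
K_a = lim_{s→0} s^2·G(s) = 0; the steady-state error to this parabolic input grows without bound.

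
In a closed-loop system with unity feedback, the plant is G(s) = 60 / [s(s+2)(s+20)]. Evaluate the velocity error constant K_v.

1.5

G(s) has one factor of s in the denominator, so the system is type 1.
K_v = lim_{s→0} s·G(s) = 60 / (2·20) = 1.5.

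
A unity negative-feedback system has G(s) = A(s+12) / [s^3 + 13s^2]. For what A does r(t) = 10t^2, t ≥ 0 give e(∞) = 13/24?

The denominator has no term below 13s^2 — 2 poles at s=0, type 2.
K_a = lim_{s→0} s^2·G(s) = A·12 / 13 = (12/13)·A.
e_ss = 20/K_a = 13/24 ⇒ K_a = 480/13 ⇒ A = (480/13)/(12/13) = 40.

40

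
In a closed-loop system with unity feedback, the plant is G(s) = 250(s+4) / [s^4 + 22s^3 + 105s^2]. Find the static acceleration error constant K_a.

200/21

The denominator has no term below 105s^2 — 2 poles at s=0, type 2.
K_a = lim_{s→0} s^2·G(s) = 250·4 / 105 = 200/21.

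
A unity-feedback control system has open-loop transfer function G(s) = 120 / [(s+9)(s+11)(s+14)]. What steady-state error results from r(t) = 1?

231/251

No free integrators in G(s): this is a type 0 system.
K_p = lim_{s→0} G(s) = 120 / (9·11·14) = 20/231.
e_ss = 1/(1 + K_p) = 1/(251/231) = 231/251.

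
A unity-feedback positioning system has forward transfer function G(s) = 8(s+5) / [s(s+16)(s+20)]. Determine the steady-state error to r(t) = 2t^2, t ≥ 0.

G(s) has one factor of s in the denominator, so the system is type 1.
For a type-1 system K_a = 0, so e_ss to a parabolic input is unbounded.

infinity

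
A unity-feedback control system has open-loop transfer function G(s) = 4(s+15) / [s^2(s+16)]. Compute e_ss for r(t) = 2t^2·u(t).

16/15

The open loop has two poles at the origin → type 2 system.
K_a = lim_{s→0} s^2·G(s) = 4·15 / (16) = 3.75.
r(t) = 2t^2 gives R(s) = 4/s^3.
e_ss = 4/K_a = 4/3.75 = 16/15.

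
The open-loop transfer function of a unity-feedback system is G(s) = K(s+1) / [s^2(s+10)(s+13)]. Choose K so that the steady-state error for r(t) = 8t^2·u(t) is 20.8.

System type = 2 (two poles at s=0).
K_a = lim_{s→0} s^2·G(s) = K·1 / (10·13) = (1/130)·K.
e_ss = 16/K_a = 20.8 ⇒ K_a = 10/13 ⇒ K = (10/13)/(1/130) = 100.

100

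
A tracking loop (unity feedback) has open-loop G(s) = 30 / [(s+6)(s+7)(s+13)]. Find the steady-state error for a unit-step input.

No free integrators in G(s): this is a type 0 system.
K_p = lim_{s→0} G(s) = 30 / (6·7·13) = 5/91.
e_ss = 1/(1 + K_p) = 1/(96/91) = 91/96.

91/96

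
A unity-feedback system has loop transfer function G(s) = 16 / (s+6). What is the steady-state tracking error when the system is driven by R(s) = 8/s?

24/11

The open loop has no poles at the origin → type 0 system.
K_p = lim_{s→0} G(s) = 16 / (6) = 8/3.
e_ss = 8/(1 + K_p) = 8/(11/3) = 24/11.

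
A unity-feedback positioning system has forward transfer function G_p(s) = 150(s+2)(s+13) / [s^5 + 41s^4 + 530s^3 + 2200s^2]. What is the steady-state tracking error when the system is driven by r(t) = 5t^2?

The denominator has no term below 2200s^2 — 2 poles at s=0, type 2.
K_a = lim_{s→0} s^2·G_p(s) = 150·2·13 / 2200 = 39/22.
r(t) = 5t^2 gives R(s) = 10/s^3.
e_ss = 10/K_a = 10/(39/22) = 220/39.

220/39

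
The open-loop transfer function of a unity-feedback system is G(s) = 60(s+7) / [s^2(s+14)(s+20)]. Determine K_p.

infinity

K_p = lim_{s→0} G(s); with 2 poles at the origin the limit diverges, so K_p = ∞.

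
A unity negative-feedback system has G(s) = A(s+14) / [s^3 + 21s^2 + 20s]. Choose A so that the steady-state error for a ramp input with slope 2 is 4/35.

Factoring s from the denominator leaves a polynomial with constant term 20, so the system is type 1.
K_v = lim_{s→0} s·G(s) = A·14 / 20 = 0.7·A.
e_ss = 2/K_v = 4/35 ⇒ K_v = 17.5 ⇒ A = 17.5/0.7 = 25.

25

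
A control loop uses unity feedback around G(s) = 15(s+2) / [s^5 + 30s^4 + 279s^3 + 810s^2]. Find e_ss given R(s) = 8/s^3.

Factoring s^2 from the denominator leaves a polynomial with constant term 810, so the system is type 2.
K_a = lim_{s→0} s^2·G(s) = 15·2 / 810 = 1/27.
r(t) = 4t^2 gives R(s) = 8/s^3.
e_ss = 8/K_a = 8/(1/27) = 216.

216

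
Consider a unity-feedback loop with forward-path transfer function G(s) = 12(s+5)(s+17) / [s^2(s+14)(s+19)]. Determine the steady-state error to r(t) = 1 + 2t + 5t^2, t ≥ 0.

133/51

System type = 2 (two poles at s=0). Treating each term separately:
  • 1: tracked with zero error.
  • 2t: tracked with zero error.
  • 5t^2: e_ss = 10/K_a with K_a=510/133 → 133/51.
Total e_ss = 133/51.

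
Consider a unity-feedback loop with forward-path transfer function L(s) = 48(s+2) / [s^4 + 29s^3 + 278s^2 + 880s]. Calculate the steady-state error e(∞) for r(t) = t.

Factoring s from the denominator leaves a polynomial with constant term 880, so the system is type 1.
K_v = lim_{s→0} s·L(s) = 48·2 / 880 = 6/55.
e_ss = 1/K_v = 1/(6/55) = 55/6.

55/6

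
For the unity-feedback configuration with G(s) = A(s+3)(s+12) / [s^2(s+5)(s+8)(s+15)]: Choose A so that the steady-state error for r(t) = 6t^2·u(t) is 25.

The open loop has two poles at the origin → type 2 system.
K_a = lim_{s→0} s^2·G(s) = A·3·12 / (5·8·15) = 0.06·A.
e_ss = 12/K_a = 25 ⇒ K_a = 0.48 ⇒ A = 0.48/0.06 = 8.

8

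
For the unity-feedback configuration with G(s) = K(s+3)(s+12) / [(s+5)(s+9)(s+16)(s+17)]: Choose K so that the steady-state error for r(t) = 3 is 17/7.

80

The open loop has no poles at the origin → type 0 system.
K_p = lim_{s→0} G(s) = K·3·12 / (5·9·16·17) = (1/340)·K.
e_ss = 3/(1 + K_p) = 17/7 ⇒ 1 + (1/340)·K = 21/17 ⇒ K = 80.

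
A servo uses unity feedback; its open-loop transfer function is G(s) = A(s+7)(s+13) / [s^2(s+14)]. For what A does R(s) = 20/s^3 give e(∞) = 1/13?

The open loop has two poles at the origin → type 2 system.
K_a = lim_{s→0} s^2·G(s) = A·7·13 / (14) = 6.5·A.
e_ss = 20/K_a = 1/13 ⇒ K_a = 260 ⇒ A = 260/6.5 = 40.

40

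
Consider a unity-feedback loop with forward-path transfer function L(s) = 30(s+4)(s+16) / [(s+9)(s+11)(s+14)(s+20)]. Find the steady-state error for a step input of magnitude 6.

System type = 0 (no poles at s=0).
K_p = lim_{s→0} L(s) = 30·4·16 / (9·11·14·20) = 16/231.
e_ss = 6/(1 + K_p) = 6/(247/231) = 1386/247.

1386/247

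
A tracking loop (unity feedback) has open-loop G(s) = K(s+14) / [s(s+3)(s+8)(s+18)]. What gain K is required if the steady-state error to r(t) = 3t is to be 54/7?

One free integrator in G(s): this is a type 1 system.
K_v = lim_{s→0} s·G(s) = K·14 / (3·8·18) = (7/216)·K.
e_ss = 3/K_v = 54/7 ⇒ K_v = 7/18 ⇒ K = (7/18)/(7/216) = 12.

12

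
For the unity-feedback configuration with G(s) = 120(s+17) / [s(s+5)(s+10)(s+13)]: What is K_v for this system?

204/65

One free integrator in G(s): this is a type 1 system.
K_v = lim_{s→0} s·G(s) = 120·17 / (5·10·13) = 204/65.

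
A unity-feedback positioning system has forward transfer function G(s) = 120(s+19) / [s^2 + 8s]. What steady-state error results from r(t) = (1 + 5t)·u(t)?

1/57

Lowest-order denominator term is 8s, so the open loop has 1 pole at the origin → type 1 system. Taking each input component in turn:
  • 1: tracked with zero error.
  • 5t: e_ss = 5/K_v with K_v=285 → 1/57.
Total e_ss = 1/57.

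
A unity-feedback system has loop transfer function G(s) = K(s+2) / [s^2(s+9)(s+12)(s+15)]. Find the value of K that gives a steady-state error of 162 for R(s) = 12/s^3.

The open loop has two poles at the origin → type 2 system.
K_a = lim_{s→0} s^2·G(s) = K·2 / (9·12·15) = (1/810)·K.
e_ss = 12/K_a = 162 ⇒ K_a = 2/27 ⇒ K = (2/27)/(1/810) = 60.

60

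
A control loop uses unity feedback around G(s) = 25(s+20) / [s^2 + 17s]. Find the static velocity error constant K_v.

500/17

Factoring s from the denominator leaves a polynomial with constant term 17, so the system is type 1.
K_v = lim_{s→0} s·G(s) = 25·20 / 17 = 500/17.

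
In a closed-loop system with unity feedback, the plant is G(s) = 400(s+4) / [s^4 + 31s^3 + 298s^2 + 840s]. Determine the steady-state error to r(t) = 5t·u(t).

The denominator has no term below 840s — 1 pole at s=0, type 1.
K_v = lim_{s→0} s·G(s) = 400·4 / 840 = 40/21.
e_ss = 5/K_v = 5/(40/21) = 2.625.

2.625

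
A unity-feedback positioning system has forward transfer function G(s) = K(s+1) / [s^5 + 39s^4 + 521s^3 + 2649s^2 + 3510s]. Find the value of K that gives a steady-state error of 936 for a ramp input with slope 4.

Factoring s from the denominator leaves a polynomial with constant term 3510, so the system is type 1.
K_v = lim_{s→0} s·G(s) = K·1 / 3510 = (1/3510)·K.
e_ss = 4/K_v = 936 ⇒ K_v = 1/234 ⇒ K = (1/234)/(1/3510) = 15.

15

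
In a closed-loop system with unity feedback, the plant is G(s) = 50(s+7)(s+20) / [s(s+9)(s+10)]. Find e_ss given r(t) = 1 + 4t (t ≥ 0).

The open loop has one pole at the origin → type 1 system. By superposition:
  • 1: tracked with zero error.
  • 4t: e_ss = 4/K_v with K_v=700/9 → 9/175.
Total e_ss = 9/175.

9/175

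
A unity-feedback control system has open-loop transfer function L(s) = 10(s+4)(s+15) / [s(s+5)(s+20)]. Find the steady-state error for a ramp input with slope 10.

5/3

The open loop has one pole at the origin → type 1 system.
K_v = lim_{s→0} s·L(s) = 10·4·15 / (5·20) = 6.
e_ss = 10/K_v = 10/6 = 5/3.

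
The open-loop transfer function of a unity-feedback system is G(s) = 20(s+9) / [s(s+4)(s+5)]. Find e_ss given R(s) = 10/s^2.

10/9

One free integrator in G(s): this is a type 1 system.
K_v = lim_{s→0} s·G(s) = 20·9 / (4·5) = 9.
e_ss = 10/K_v = 10/9.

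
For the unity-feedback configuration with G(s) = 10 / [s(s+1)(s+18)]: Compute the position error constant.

infinity

K_p = lim_{s→0} G(s); with 1 pole at the origin the limit diverges, so K_p = ∞.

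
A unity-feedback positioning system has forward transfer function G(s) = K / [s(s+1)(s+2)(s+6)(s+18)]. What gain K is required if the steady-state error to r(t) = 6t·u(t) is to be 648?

2

The open loop has one pole at the origin → type 1 system.
K_v = lim_{s→0} s·G(s) = K / (1·2·6·18) = (1/216)·K.
e_ss = 6/K_v = 648 ⇒ K_v = 1/108 ⇒ K = (1/108)/(1/216) = 2.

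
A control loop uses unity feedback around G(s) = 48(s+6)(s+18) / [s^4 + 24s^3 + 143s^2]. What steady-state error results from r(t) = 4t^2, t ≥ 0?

143/648

Factoring s^2 from the denominator leaves a polynomial with constant term 143, so the system is type 2.
K_a = lim_{s→0} s^2·G(s) = 48·6·18 / 143 = 5184/143.
r(t) = 4t^2 gives R(s) = 8/s^3.
e_ss = 8/K_a = 8/(5184/143) = 143/648.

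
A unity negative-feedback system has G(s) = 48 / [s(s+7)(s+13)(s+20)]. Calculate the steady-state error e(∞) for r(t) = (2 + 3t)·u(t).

G(s) has one factor of s in the denominator, so the system is type 1. Taking each input component in turn:
  • 2: tracked with zero error.
  • 3t: e_ss = 3/K_v with K_v=12/455 → 113.75.
Total e_ss = 113.75.

113.75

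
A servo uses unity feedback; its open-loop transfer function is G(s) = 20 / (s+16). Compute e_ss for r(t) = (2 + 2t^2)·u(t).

infinity

System type = 0 (no poles at s=0). Taking each input component in turn:
  • 2: e_ss = 2/(1+K_p) with K_p=1.25 → 8/9.
  • 2t^2: a type-0 system cannot track it, e_ss → ∞.
The unbounded component dominates.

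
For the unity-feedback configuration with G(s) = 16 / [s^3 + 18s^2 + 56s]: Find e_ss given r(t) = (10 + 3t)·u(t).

The denominator has no term below 56s — 1 pole at s=0, type 1. Taking each input component in turn:
  • 10: tracked with zero error.
  • 3t: e_ss = 3/K_v with K_v=2/7 → 10.5.
Total e_ss = 10.5.

10.5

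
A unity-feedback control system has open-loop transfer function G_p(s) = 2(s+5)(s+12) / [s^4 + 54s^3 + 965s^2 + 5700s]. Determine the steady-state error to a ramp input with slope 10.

Lowest-order denominator term is 5700s, so the open loop has 1 pole at the origin → type 1 system.
K_v = lim_{s→0} s·G_p(s) = 2·5·12 / 5700 = 2/95.
e_ss = 10/K_v = 10/(2/95) = 475.

475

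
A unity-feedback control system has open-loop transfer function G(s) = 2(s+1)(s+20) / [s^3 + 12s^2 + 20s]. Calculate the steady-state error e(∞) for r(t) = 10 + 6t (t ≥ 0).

3

Factoring s from the denominator leaves a polynomial with constant term 20, so the system is type 1. By superposition:
  • 10: tracked with zero error.
  • 6t: e_ss = 6/K_v with K_v=2 → 3.
Total e_ss = 3.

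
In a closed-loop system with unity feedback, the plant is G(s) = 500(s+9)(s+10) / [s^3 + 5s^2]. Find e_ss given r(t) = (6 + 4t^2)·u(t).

The denominator has no term below 5s^2 — 2 poles at s=0, type 2. Treating each term separately:
  • 6: tracked with zero error.
  • 4t^2: e_ss = 8/K_a with K_a=9000 → 1/1125.
Total e_ss = 1/1125.

1/1125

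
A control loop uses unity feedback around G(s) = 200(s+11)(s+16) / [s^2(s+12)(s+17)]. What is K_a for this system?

Two free integrators in G(s): this is a type 2 system.
K_a = lim_{s→0} s^2·G(s) = 200·11·16 / (12·17) = 8800/51.

8800/51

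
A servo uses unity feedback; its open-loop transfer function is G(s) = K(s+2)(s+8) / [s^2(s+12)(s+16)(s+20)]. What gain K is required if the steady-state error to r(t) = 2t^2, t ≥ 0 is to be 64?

15

Two free integrators in G(s): this is a type 2 system.
K_a = lim_{s→0} s^2·G(s) = K·2·8 / (12·16·20) = (1/240)·K.
e_ss = 4/K_a = 64 ⇒ K_a = 0.0625 ⇒ K = 0.0625/(1/240) = 15.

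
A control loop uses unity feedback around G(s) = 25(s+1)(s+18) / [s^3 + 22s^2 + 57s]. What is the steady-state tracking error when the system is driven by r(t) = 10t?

The denominator has no term below 57s — 1 pole at s=0, type 1.
K_v = lim_{s→0} s·G(s) = 25·1·18 / 57 = 150/19.
e_ss = 10/K_v = 10/(150/19) = 19/15.

19/15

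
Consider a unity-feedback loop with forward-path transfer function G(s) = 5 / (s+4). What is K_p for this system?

1.25

G(s) has no factors of s in the denominator, so the system is type 0.
K_p = lim_{s→0} G(s) = 5 / (4) = 1.25.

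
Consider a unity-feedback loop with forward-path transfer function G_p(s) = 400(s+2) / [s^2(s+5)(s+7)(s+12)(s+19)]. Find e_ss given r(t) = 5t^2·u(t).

Two free integrators in G_p(s): this is a type 2 system.
K_a = lim_{s→0} s^2·G_p(s) = 400·2 / (5·7·12·19) = 40/399.
r(t) = 5t^2 gives R(s) = 10/s^3.
e_ss = 10/K_a = 10/(40/399) = 99.75.

99.75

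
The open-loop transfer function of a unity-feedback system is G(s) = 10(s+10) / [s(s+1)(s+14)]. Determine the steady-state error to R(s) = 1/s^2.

System type = 1 (one pole at s=0).
K_v = lim_{s→0} s·G(s) = 10·10 / (1·14) = 50/7.
e_ss = 1/K_v = 1/(50/7) = 0.14.

0.14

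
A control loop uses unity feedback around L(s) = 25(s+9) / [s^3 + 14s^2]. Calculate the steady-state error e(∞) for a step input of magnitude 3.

Factoring s^2 from the denominator leaves a polynomial with constant term 14, so the system is type 2.
K_p = ∞ for a type-2 system; e_ss to a step is zero.

0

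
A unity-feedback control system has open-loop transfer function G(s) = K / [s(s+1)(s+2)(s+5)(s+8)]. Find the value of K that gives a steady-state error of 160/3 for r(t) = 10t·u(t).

15

System type = 1 (one pole at s=0).
K_v = lim_{s→0} s·G(s) = K / (1·2·5·8) = 0.0125·K.
e_ss = 10/K_v = 160/3 ⇒ K_v = 0.1875 ⇒ K = 0.1875/0.0125 = 15.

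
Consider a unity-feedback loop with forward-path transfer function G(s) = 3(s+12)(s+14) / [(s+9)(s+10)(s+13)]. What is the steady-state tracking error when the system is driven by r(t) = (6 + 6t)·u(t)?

The open loop has no poles at the origin → type 0 system. Treating each term separately:
  • 6: e_ss = 6/(1+K_p) with K_p=28/65 → 130/31.
  • 6t: a type-0 system cannot track it, e_ss → ∞.
The unbounded component dominates.

infinity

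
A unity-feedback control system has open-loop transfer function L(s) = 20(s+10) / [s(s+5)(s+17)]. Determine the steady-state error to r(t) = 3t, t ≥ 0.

1.275

System type = 1 (one pole at s=0).
K_v = lim_{s→0} s·L(s) = 20·10 / (5·17) = 40/17.
e_ss = 3/K_v = 3/(40/17) = 1.275.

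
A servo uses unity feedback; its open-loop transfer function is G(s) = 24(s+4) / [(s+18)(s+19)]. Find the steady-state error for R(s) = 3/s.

171/73

The open loop has no poles at the origin → type 0 system.
K_p = lim_{s→0} G(s) = 24·4 / (18·19) = 16/57.
e_ss = 3/(1 + K_p) = 3/(73/57) = 171/73.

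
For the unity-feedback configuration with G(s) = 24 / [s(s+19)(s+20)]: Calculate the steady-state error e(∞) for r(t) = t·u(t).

95/6

System type = 1 (one pole at s=0).
K_v = lim_{s→0} s·G(s) = 24 / (19·20) = 6/95.
e_ss = 1/K_v = 1/(6/95) = 95/6.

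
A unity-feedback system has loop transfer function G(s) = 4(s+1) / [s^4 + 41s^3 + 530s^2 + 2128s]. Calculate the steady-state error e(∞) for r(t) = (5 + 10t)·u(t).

The denominator has no term below 2128s — 1 pole at s=0, type 1. By superposition:
  • 5: tracked with zero error.
  • 10t: e_ss = 10/K_v with K_v=1/532 → 5320.
Total e_ss = 5320.

5320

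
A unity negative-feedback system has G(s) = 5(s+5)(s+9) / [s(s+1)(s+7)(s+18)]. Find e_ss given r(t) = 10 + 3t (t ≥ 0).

1.68

The open loop has one pole at the origin → type 1 system. By superposition:
  • 10: tracked with zero error.
  • 3t: e_ss = 3/K_v with K_v=25/14 → 1.68.
Total e_ss = 1.68.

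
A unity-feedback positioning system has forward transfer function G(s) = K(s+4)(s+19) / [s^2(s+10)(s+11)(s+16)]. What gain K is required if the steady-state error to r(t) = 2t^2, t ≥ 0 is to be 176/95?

50

System type = 2 (two poles at s=0).
K_a = lim_{s→0} s^2·G(s) = K·4·19 / (10·11·16) = (19/440)·K.
e_ss = 4/K_a = 176/95 ⇒ K_a = 95/44 ⇒ K = (95/44)/(19/440) = 50.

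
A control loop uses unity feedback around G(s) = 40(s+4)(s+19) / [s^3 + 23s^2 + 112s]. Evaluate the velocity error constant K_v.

The denominator has no term below 112s — 1 pole at s=0, type 1.
K_v = lim_{s→0} s·G(s) = 40·4·19 / 112 = 190/7.

190/7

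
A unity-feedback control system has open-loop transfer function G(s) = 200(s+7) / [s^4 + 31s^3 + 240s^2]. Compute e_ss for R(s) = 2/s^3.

Lowest-order denominator term is 240s^2, so the open loop has 2 poles at the origin → type 2 system.
K_a = lim_{s→0} s^2·G(s) = 200·7 / 240 = 35/6.
r(t) = t^2 gives R(s) = 2/s^3.
e_ss = 2/K_a = 2/(35/6) = 12/35.

12/35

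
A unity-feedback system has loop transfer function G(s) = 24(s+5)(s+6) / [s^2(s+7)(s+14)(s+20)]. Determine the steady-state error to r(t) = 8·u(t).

Two free integrators in G(s): this is a type 2 system.
A type-2 system has K_p = ∞, so it tracks a step input with zero steady-state error.

0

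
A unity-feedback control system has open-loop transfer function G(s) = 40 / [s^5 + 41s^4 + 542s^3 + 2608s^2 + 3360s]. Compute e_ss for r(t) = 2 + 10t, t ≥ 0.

Lowest-order denominator term is 3360s, so the open loop has 1 pole at the origin → type 1 system. Treating each term separately:
  • 2: tracked with zero error.
  • 10t: e_ss = 10/K_v with K_v=1/84 → 840.
Total e_ss = 840.

840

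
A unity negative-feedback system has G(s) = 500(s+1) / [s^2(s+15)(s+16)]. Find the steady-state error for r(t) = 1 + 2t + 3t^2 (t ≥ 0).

The open loop has two poles at the origin → type 2 system. Treating each term separately:
  • 1: tracked with zero error.
  • 2t: tracked with zero error.
  • 3t^2: e_ss = 6/K_a with K_a=25/12 → 2.88.
Total e_ss = 2.88.

2.88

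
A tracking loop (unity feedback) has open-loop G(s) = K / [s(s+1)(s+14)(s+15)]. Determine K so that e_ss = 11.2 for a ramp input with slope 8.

The open loop has one pole at the origin → type 1 system.
K_v = lim_{s→0} s·G(s) = K / (1·14·15) = (1/210)·K.
e_ss = 8/K_v = 11.2 ⇒ K_v = 5/7 ⇒ K = (5/7)/(1/210) = 150.

150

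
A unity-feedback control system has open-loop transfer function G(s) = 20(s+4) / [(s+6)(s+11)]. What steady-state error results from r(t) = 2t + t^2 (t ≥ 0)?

infinity

G(s) has no factors of s in the denominator, so the system is type 0. Taking each input component in turn:
  • 2t: a type-0 system cannot track it, e_ss → ∞.
  • t^2: a type-0 system cannot track it, e_ss → ∞.
The unbounded component dominates.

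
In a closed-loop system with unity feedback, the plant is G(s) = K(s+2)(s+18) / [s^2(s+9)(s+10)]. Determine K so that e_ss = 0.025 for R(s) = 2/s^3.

The open loop has two poles at the origin → type 2 system.
K_a = lim_{s→0} s^2·G(s) = K·2·18 / (9·10) = 0.4·K.
e_ss = 2/K_a = 0.025 ⇒ K_a = 80 ⇒ K = 80/0.4 = 200.

200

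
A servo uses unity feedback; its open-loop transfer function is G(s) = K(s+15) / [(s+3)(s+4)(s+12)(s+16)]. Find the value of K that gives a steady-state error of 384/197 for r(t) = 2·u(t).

G(s) has no factors of s in the denominator, so the system is type 0.
K_p = lim_{s→0} G(s) = K·15 / (3·4·12·16) = (5/768)·K.
e_ss = 2/(1 + K_p) = 384/197 ⇒ 1 + (5/768)·K = 197/192 ⇒ K = 4.

4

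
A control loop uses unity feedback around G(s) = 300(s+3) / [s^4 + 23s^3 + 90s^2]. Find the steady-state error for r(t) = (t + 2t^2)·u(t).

The denominator has no term below 90s^2 — 2 poles at s=0, type 2. By superposition:
  • t: tracked with zero error.
  • 2t^2: e_ss = 4/K_a with K_a=10 → 0.4.
Total e_ss = 0.4.

0.4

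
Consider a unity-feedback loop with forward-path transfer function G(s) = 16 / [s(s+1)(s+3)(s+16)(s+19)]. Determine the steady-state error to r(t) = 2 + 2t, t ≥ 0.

114

One free integrator in G(s): this is a type 1 system. By superposition:
  • 2: tracked with zero error.
  • 2t: e_ss = 2/K_v with K_v=1/57 → 114.
Total e_ss = 114.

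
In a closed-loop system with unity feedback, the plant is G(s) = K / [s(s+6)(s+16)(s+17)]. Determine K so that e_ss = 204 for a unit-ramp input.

The open loop has one pole at the origin → type 1 system.
K_v = lim_{s→0} s·G(s) = K / (6·16·17) = (1/1632)·K.
e_ss = 1/K_v = 204 ⇒ K_v = 1/204 ⇒ K = (1/204)/(1/1632) = 8.

8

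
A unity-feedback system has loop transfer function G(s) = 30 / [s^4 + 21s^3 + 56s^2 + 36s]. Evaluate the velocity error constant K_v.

5/6

The denominator has no term below 36s — 1 pole at s=0, type 1.
K_v = lim_{s→0} s·G(s) = 30 / 36 = 5/6.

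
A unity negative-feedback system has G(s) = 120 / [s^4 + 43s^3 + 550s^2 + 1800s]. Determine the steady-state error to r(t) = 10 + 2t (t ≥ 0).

Factoring s from the denominator leaves a polynomial with constant term 1800, so the system is type 1. Treating each term separately:
  • 10: tracked with zero error.
  • 2t: e_ss = 2/K_v with K_v=1/15 → 30.
Total e_ss = 30.

30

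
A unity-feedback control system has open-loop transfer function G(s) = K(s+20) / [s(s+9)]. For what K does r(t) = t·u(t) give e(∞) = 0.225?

2

G(s) has one factor of s in the denominator, so the system is type 1.
K_v = lim_{s→0} s·G(s) = K·20 / (9) = (20/9)·K.
e_ss = 1/K_v = 0.225 ⇒ K_v = 40/9 ⇒ K = (40/9)/(20/9) = 2.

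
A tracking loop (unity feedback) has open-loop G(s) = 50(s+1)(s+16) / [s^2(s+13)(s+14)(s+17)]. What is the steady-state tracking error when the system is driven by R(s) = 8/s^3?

System type = 2 (two poles at s=0).
K_a = lim_{s→0} s^2·G(s) = 50·1·16 / (13·14·17) = 400/1547.
r(t) = 4t^2 gives R(s) = 8/s^3.
e_ss = 8/K_a = 8/(400/1547) = 30.94.

30.94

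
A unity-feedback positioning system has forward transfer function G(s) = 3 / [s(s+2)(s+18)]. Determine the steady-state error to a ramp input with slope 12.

System type = 1 (one pole at s=0).
K_v = lim_{s→0} s·G(s) = 3 / (2·18) = 1/12.
e_ss = 12/K_v = 12/(1/12) = 144.

144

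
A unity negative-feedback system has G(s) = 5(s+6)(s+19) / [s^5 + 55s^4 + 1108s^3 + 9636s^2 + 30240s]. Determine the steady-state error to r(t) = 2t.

2016/19

The denominator has no term below 30240s — 1 pole at s=0, type 1.
K_v = lim_{s→0} s·G(s) = 5·6·19 / 30240 = 19/1008.
e_ss = 2/K_v = 2/(19/1008) = 2016/19.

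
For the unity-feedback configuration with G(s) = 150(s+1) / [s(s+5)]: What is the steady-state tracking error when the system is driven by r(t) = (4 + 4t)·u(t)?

2/15

System type = 1 (one pole at s=0). By superposition:
  • 4: tracked with zero error.
  • 4t: e_ss = 4/K_v with K_v=30 → 2/15.
Total e_ss = 2/15.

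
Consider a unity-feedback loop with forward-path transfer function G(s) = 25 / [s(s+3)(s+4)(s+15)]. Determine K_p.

K_p = lim_{s→0} G(s); with 1 pole at the origin the limit diverges, so K_p = ∞.

infinity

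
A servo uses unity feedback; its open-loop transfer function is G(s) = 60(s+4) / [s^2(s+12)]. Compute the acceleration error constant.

The open loop has two poles at the origin → type 2 system.
K_a = lim_{s→0} s^2·G(s) = 60·4 / (12) = 20.

20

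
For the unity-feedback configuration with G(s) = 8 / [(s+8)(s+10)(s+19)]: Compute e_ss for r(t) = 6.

1140/191

The open loop has no poles at the origin → type 0 system.
K_p = lim_{s→0} G(s) = 8 / (8·10·19) = 1/190.
e_ss = 6/(1 + K_p) = 6/(191/190) = 1140/191.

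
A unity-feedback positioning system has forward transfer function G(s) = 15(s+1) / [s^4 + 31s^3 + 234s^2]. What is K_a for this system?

5/78

The denominator has no term below 234s^2 — 2 poles at s=0, type 2.
K_a = lim_{s→0} s^2·G(s) = 15·1 / 234 = 5/78.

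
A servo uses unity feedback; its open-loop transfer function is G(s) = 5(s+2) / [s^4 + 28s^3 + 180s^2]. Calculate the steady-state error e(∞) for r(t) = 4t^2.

The denominator has no term below 180s^2 — 2 poles at s=0, type 2.
K_a = lim_{s→0} s^2·G(s) = 5·2 / 180 = 1/18.
r(t) = 4t^2 gives R(s) = 8/s^3.
e_ss = 8/K_a = 8/(1/18) = 144.

144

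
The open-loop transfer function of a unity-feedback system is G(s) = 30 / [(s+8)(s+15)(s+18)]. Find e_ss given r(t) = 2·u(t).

G(s) has no factors of s in the denominator, so the system is type 0.
K_p = lim_{s→0} G(s) = 30 / (8·15·18) = 1/72.
e_ss = 2/(1 + K_p) = 2/(73/72) = 144/73.

144/73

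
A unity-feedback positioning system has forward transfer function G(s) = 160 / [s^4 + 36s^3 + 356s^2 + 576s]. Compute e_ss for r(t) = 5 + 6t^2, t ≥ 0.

The denominator has no term below 576s — 1 pole at s=0, type 1. Treating each term separately:
  • 5: tracked with zero error.
  • 6t^2: a type-1 system cannot track it, e_ss → ∞.
The unbounded component dominates.

infinity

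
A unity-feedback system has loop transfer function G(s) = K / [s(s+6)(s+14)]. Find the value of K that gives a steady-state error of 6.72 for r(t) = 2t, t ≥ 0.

The open loop has one pole at the origin → type 1 system.
K_v = lim_{s→0} s·G(s) = K / (6·14) = (1/84)·K.
e_ss = 2/K_v = 6.72 ⇒ K_v = 25/84 ⇒ K = (25/84)/(1/84) = 25.

25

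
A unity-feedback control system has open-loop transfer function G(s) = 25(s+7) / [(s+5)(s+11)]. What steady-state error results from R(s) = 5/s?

The open loop has no poles at the origin → type 0 system.
K_p = lim_{s→0} G(s) = 25·7 / (5·11) = 35/11.
e_ss = 5/(1 + K_p) = 5/(46/11) = 55/46.

55/46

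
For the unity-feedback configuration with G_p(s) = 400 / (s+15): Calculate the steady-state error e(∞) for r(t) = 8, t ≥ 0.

The open loop has no poles at the origin → type 0 system.
K_p = lim_{s→0} G_p(s) = 400 / (15) = 80/3.
e_ss = 8/(1 + K_p) = 8/(83/3) = 24/83.

24/83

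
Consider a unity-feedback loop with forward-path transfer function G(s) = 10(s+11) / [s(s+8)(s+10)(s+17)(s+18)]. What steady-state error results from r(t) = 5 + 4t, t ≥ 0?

9792/11

G(s) has one factor of s in the denominator, so the system is type 1. By superposition:
  • 5: tracked with zero error.
  • 4t: e_ss = 4/K_v with K_v=11/2448 → 9792/11.
Total e_ss = 9792/11.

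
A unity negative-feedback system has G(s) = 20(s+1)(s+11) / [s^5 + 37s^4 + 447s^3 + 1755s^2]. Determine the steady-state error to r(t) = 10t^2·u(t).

Factoring s^2 from the denominator leaves a polynomial with constant term 1755, so the system is type 2.
K_a = lim_{s→0} s^2·G(s) = 20·1·11 / 1755 = 44/351.
r(t) = 10t^2 gives R(s) = 20/s^3.
e_ss = 20/K_a = 20/(44/351) = 1755/11.

1755/11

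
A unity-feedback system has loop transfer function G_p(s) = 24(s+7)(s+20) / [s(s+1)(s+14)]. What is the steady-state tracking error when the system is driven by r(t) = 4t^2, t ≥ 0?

infinity

The open loop has one pole at the origin → type 1 system.
For a type-1 system K_a = 0, so e_ss to a parabolic input is unbounded.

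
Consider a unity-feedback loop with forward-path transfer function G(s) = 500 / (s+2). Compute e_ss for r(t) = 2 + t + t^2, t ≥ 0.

G(s) has no factors of s in the denominator, so the system is type 0. Taking each input component in turn:
  • 2: e_ss = 2/(1+K_p) with K_p=250 → 2/251.
  • t: a type-0 system cannot track it, e_ss → ∞.
  • t^2: a type-0 system cannot track it, e_ss → ∞.
The unbounded component dominates.

infinity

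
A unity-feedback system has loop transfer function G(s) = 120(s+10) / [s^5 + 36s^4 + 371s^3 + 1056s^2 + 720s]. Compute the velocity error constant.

The denominator has no term below 720s — 1 pole at s=0, type 1.
K_v = lim_{s→0} s·G(s) = 120·10 / 720 = 5/3.

5/3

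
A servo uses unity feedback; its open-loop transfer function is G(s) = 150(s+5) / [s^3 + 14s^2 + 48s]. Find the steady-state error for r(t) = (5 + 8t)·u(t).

0.512

The denominator has no term below 48s — 1 pole at s=0, type 1. By superposition:
  • 5: tracked with zero error.
  • 8t: e_ss = 8/K_v with K_v=15.625 → 0.512.
Total e_ss = 0.512.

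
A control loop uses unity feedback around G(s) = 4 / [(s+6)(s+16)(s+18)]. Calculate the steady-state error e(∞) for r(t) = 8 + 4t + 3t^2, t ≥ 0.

G(s) has no factors of s in the denominator, so the system is type 0. By superposition:
  • 8: e_ss = 8/(1+K_p) with K_p=1/432 → 3456/433.
  • 4t: a type-0 system cannot track it, e_ss → ∞.
  • 3t^2: a type-0 system cannot track it, e_ss → ∞.
The unbounded component dominates.

infinity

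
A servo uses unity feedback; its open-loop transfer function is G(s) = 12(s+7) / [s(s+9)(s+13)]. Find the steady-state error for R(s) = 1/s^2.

39/28

The open loop has one pole at the origin → type 1 system.
K_v = lim_{s→0} s·G(s) = 12·7 / (9·13) = 28/39.
e_ss = 1/K_v = 1/(28/39) = 39/28.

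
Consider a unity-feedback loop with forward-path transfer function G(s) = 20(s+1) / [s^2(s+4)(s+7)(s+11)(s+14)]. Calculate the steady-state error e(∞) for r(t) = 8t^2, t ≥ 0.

Two free integrators in G(s): this is a type 2 system.
K_a = lim_{s→0} s^2·G(s) = 20·1 / (4·7·11·14) = 5/1078.
r(t) = 8t^2 gives R(s) = 16/s^3.
e_ss = 16/K_a = 16/(5/1078) = 3449.6.

3449.6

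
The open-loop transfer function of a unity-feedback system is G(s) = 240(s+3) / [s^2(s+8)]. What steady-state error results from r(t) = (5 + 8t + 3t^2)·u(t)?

G(s) has two factors of s in the denominator, so the system is type 2. By superposition:
  • 5: tracked with zero error.
  • 8t: tracked with zero error.
  • 3t^2: e_ss = 6/K_a with K_a=90 → 1/15.
Total e_ss = 1/15.

1/15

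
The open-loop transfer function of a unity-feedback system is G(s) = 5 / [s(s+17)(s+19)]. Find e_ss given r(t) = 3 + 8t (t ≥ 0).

G(s) has one factor of s in the denominator, so the system is type 1. Taking each input component in turn:
  • 3: tracked with zero error.
  • 8t: e_ss = 8/K_v with K_v=5/323 → 516.8.
Total e_ss = 516.8.

516.8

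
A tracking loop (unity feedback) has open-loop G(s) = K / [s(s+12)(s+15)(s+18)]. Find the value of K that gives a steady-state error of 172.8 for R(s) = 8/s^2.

One free integrator in G(s): this is a type 1 system.
K_v = lim_{s→0} s·G(s) = K / (12·15·18) = (1/3240)·K.
e_ss = 8/K_v = 172.8 ⇒ K_v = 5/108 ⇒ K = (5/108)/(1/3240) = 150.

150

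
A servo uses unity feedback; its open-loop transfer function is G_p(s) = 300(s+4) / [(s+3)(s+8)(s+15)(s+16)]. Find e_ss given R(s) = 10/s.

No free integrators in G_p(s): this is a type 0 system.
K_p = lim_{s→0} G_p(s) = 300·4 / (3·8·15·16) = 5/24.
e_ss = 10/(1 + K_p) = 10/(29/24) = 240/29.

240/29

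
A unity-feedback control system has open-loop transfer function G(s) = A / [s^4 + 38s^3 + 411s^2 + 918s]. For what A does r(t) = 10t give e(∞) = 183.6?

50

The denominator has no term below 918s — 1 pole at s=0, type 1.
K_v = lim_{s→0} s·G(s) = A / 918 = (1/918)·A.
e_ss = 10/K_v = 183.6 ⇒ K_v = 25/459 ⇒ A = (25/459)/(1/918) = 50.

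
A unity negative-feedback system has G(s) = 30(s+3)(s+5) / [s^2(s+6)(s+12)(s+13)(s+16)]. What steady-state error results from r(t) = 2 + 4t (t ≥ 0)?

0

The open loop has two poles at the origin → type 2 system. Treating each term separately:
  • 2: tracked with zero error.
  • 4t: tracked with zero error.
Total e_ss = 0.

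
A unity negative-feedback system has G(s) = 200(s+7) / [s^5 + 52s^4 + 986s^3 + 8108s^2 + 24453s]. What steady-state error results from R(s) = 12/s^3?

Lowest-order denominator term is 24453s, so the open loop has 1 pole at the origin → type 1 system.
For a type-1 system K_a = 0, so e_ss to a parabolic input is unbounded.

infinity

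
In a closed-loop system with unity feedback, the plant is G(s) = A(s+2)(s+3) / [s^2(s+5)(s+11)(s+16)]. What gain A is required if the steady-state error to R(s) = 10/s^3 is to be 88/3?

50

System type = 2 (two poles at s=0).
K_a = lim_{s→0} s^2·G(s) = A·2·3 / (5·11·16) = (3/440)·A.
e_ss = 10/K_a = 88/3 ⇒ K_a = 15/44 ⇒ A = (15/44)/(3/440) = 50.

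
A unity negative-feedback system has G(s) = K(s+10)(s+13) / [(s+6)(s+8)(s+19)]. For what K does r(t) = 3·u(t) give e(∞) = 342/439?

No free integrators in G(s): this is a type 0 system.
K_p = lim_{s→0} G(s) = K·10·13 / (6·8·19) = (65/456)·K.
e_ss = 3/(1 + K_p) = 342/439 ⇒ 1 + (65/456)·K = 439/114 ⇒ K = 20.

20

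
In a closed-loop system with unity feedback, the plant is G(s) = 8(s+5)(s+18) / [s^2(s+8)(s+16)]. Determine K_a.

System type = 2 (two poles at s=0).
K_a = lim_{s→0} s^2·G(s) = 8·5·18 / (8·16) = 5.625.

5.625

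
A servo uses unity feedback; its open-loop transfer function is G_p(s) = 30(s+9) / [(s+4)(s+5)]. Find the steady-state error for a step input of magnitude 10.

System type = 0 (no poles at s=0).
K_p = lim_{s→0} G_p(s) = 30·9 / (4·5) = 13.5.
e_ss = 10/(1 + K_p) = 10/14.5 = 20/29.

20/29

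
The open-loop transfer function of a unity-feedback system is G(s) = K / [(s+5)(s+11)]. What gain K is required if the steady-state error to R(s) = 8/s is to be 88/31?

100

System type = 0 (no poles at s=0).
K_p = lim_{s→0} G(s) = K / (5·11) = (1/55)·K.
e_ss = 8/(1 + K_p) = 88/31 ⇒ 1 + (1/55)·K = 31/11 ⇒ K = 100.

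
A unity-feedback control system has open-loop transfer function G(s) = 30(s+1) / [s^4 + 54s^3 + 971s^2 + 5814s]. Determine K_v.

Factoring s from the denominator leaves a polynomial with constant term 5814, so the system is type 1.
K_v = lim_{s→0} s·G(s) = 30·1 / 5814 = 5/969.

5/969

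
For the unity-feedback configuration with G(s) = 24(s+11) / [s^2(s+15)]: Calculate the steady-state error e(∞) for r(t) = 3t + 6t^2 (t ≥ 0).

15/22

G(s) has two factors of s in the denominator, so the system is type 2. By superposition:
  • 3t: tracked with zero error.
  • 6t^2: e_ss = 12/K_a with K_a=17.6 → 15/22.
Total e_ss = 15/22.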